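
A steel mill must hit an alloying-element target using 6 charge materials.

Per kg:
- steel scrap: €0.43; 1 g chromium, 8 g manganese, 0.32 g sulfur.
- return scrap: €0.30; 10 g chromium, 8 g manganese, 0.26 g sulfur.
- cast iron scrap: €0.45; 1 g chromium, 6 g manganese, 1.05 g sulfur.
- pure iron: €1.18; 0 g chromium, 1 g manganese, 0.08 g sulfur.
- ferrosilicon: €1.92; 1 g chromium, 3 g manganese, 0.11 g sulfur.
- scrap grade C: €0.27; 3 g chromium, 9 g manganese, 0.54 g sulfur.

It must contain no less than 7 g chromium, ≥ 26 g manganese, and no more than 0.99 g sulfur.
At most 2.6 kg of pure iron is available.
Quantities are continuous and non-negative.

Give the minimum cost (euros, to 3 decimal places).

€0.935

This is a linear program. Let x1 = kg of steel scrap, x2 = kg of return scrap, x3 = kg of cast iron scrap, x4 = kg of pure iron, x5 = kg of ferrosilicon, x6 = kg of scrap grade C.
Minimise 0.43x1 + 0.3x2 + 0.45x3 + 1.18x4 + 1.92x5 + 0.27x6 subject to:
  1x1 + 10x2 + 1x3 + 1x5 + 3x6 ≥ 7   (chromium)
  8x1 + 8x2 + 6x3 + 1x4 + 3x5 + 9x6 ≥ 26   (manganese)
  0.32x1 + 0.26x2 + 1.05x3 + 0.08x4 + 0.11x5 + 0.54x6 ≤ 0.99   (sulfur)
  x4 ≤ 2.6
  x1, x2, x3, x4, x5, x6 ≥ 0.
At the optimum only return scrap, scrap grade C are positive (steel scrap, cast iron scrap, pure iron, ferrosilicon = 0). There the manganese and sulfur constraints are tight.
Solving gives x2 = 2.591, x6 = 0.5859.
Cost = 0.3·2.591 + 0.27·0.5859 = 0.93549.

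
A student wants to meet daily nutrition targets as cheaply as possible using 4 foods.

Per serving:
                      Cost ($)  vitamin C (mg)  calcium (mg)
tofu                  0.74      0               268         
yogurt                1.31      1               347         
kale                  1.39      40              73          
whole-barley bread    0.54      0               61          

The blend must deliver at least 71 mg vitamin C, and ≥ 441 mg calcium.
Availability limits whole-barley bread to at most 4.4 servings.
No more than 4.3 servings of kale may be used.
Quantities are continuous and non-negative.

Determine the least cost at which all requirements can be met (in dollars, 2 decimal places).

Let x1 = servings of tofu, x2 = servings of yogurt, x3 = servings of kale, x4 = servings of whole-barley bread.
min 0.74x1 + 1.31x2 + 1.39x3 + 0.54x4 s.t.:
  1x2 + 40x3 ≥ 71   (vitamin C)
  268x1 + 347x2 + 73x3 + 61x4 ≥ 441   (calcium)
  x4 ≤ 4.4
  x3 ≤ 4.3
  x1, x2, x3, x4 ≥ 0.
The minimum-cost mix takes nothing from yogurt, whole-barley bread — only tofu, kale. Binding constraints: vitamin C and calcium.
Optimal quantities: tofu = 1.162 servings, kale = 1.775 servings.
Objective = 0.74·1.162 + 1.39·1.775 = 3.3271.

$3.33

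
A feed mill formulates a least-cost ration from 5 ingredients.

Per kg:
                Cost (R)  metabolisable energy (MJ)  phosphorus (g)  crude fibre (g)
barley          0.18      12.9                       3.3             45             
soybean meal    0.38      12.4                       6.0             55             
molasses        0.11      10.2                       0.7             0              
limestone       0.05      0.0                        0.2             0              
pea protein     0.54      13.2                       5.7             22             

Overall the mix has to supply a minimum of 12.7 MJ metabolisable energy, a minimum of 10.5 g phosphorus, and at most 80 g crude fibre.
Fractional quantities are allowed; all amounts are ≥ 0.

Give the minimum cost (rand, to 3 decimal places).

Treat it as an LP. Let x1 = kg of barley, x2 = kg of soybean meal, x3 = kg of molasses, x4 = kg of limestone, x5 = kg of pea protein.
Minimise 0.18x1 + 0.38x2 + 0.11x3 + 0.05x4 + 0.54x5 with:
  12.9x1 + 12.4x2 + 10.2x3 + 13.2x5 ≥ 12.7   (metabolisable energy)
  3.3x1 + 6x2 + 0.7x3 + 0.2x4 + 5.7x5 ≥ 10.5   (phosphorus)
  45x1 + 55x2 + 22x5 ≤ 80   (crude fibre)
  x1, x2, x3, x4, x5 ≥ 0.
The optimal basis is {soybean meal, pea protein}; barley, molasses, limestone drop out. Binding constraints: phosphorus and crude fibre.
Optimal quantities: soybean meal = 1.24 kg, pea protein = 0.5372 kg.
Objective = 0.38·1.24 + 0.54·0.5372 = 0.76129.

R0.761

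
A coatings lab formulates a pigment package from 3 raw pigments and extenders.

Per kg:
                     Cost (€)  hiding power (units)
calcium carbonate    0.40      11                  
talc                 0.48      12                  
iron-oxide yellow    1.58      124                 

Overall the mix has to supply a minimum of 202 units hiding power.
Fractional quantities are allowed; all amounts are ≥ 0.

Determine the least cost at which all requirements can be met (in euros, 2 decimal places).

Set it up as a linear program. Let x1 = kg of calcium carbonate, x2 = kg of talc, x3 = kg of iron-oxide yellow.
Minimise 0.4x1 + 0.48x2 + 1.58x3 subject to:
  11x1 + 12x2 + 124x3 ≥ 202   (hiding power)
  x1, x2, x3 ≥ 0.
The minimum-cost mix takes nothing from calcium carbonate, talc — only iron-oxide yellow. The hiding power requirement is met with equality.
Optimal quantities: iron-oxide yellow = 1.629 kg.
Hence cost = 1.58·1.629 = €2.5738.

€2.57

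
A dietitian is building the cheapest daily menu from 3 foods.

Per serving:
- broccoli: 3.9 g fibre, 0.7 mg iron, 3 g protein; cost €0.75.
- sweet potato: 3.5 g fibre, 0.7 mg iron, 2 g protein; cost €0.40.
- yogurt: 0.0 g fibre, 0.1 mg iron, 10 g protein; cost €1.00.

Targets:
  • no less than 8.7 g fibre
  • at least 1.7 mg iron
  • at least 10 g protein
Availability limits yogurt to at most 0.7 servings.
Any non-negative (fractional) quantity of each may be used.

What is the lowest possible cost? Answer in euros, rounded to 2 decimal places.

This is a linear program. Let x1 = servings of broccoli, x2 = servings of sweet potato, x3 = servings of yogurt.
Minimise 0.75x1 + 0.4x2 + 1x3 with:
  3.9x1 + 3.5x2 ≥ 8.7   (fibre)
  0.7x1 + 0.7x2 + 0.1x3 ≥ 1.7   (iron)
  3x1 + 2x2 + 10x3 ≥ 10   (protein)
  x3 ≤ 0.7
  x1, x2, x3 ≥ 0.
The cheapest feasible vertex uses only sweet potato, yogurt; broccoli is not used. The fibre and protein requirements are met with equality.
That vertex is x2 = 2.486, x3 = 0.5029.
Total cost: 0.4·2.486 + 1·0.5029 = 1.4973.

€1.50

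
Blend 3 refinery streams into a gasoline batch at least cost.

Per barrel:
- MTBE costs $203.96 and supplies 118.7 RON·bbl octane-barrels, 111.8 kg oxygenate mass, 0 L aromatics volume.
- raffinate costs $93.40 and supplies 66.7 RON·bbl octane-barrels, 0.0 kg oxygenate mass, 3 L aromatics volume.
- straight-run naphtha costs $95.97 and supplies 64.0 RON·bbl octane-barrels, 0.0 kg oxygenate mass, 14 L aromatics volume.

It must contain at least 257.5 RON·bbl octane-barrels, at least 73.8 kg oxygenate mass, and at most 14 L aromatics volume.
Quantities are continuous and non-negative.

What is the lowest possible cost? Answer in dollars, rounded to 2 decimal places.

Let x1 = barrels of MTBE, x2 = barrels of raffinate, x3 = barrels of straight-run naphtha.
Minimize 203.96x1 + 93.4x2 + 95.97x3 subject to:
  118.7x1 + 66.7x2 + 64x3 ≥ 257.5   (octane-barrels)
  111.8x1 ≥ 73.8   (oxygenate mass)
  3x2 + 14x3 ≤ 14   (aromatics volume)
  x1, x2, x3 ≥ 0.
The minimum-cost mix takes nothing from straight-run naphtha — only MTBE, raffinate. There the octane-barrels and oxygenate mass constraints are tight.
Solving gives x1 = 0.66011, x2 = 2.6858.
Total cost: 203.96·0.66011 + 93.4·2.6858 = 385.4898.

$385.49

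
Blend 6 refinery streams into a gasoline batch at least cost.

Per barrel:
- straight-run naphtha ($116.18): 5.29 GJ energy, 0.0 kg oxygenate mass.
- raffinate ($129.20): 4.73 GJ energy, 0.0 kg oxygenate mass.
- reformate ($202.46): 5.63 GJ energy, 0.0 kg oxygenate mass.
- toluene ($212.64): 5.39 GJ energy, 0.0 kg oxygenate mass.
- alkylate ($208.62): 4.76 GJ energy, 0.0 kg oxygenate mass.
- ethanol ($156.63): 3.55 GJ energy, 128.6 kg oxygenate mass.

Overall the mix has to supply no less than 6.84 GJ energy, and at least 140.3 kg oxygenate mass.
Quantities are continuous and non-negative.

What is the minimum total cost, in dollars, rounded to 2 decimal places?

This is a linear program. Let x1 = barrels of straight-run naphtha, x2 = barrels of raffinate, x3 = barrels of reformate, x4 = barrels of toluene, x5 = barrels of alkylate, x6 = barrels of ethanol.
min 116.18x1 + 129.2x2 + 202.46x3 + 212.64x4 + 208.62x5 + 156.63x6 with:
  5.29x1 + 4.73x2 + 5.63x3 + 5.39x4 + 4.76x5 + 3.55x6 ≥ 6.84   (energy)
  128.6x6 ≥ 140.3   (oxygenate mass)
  x1, x2, x3, x4, x5, x6 ≥ 0.
The cheapest feasible vertex uses only straight-run naphtha, ethanol; raffinate, reformate, toluene, alkylate are not used. The energy and oxygenate mass requirements are met with equality.
Optimal quantities: straight-run naphtha = 0.560874 barrels, ethanol = 1.09098 barrels.
Cost = 116.18·0.560874 + 156.63·1.09098 = 236.0425.

$236.04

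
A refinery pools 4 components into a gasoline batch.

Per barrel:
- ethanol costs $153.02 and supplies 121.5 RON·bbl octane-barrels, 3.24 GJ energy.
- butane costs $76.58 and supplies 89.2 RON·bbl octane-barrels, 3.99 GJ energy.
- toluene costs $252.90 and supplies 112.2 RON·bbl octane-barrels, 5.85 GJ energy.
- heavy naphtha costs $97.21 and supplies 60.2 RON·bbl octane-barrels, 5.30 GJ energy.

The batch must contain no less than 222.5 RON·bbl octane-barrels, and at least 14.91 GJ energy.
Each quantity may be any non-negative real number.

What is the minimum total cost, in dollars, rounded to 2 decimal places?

Set it up as a linear program. Let x1 = barrels of ethanol, x2 = barrels of butane, x3 = barrels of toluene, x4 = barrels of heavy naphtha.
Minimise 153.02x1 + 76.58x2 + 252.9x3 + 97.21x4 subject to:
  121.5x1 + 89.2x2 + 112.2x3 + 60.2x4 ≥ 222.5   (octane-barrels)
  3.24x1 + 3.99x2 + 5.85x3 + 5.3x4 ≥ 14.91   (energy)
  x1, x2, x3, x4 ≥ 0.
The minimum-cost mix takes nothing from ethanol, toluene — only butane, heavy naphtha. The octane-barrels and energy requirements are met with equality.
Optimal quantities: butane = 1.2112 barrels, heavy naphtha = 1.9014 barrels.
Objective = 76.58·1.2112 + 97.21·1.9014 = 277.5888.

$277.59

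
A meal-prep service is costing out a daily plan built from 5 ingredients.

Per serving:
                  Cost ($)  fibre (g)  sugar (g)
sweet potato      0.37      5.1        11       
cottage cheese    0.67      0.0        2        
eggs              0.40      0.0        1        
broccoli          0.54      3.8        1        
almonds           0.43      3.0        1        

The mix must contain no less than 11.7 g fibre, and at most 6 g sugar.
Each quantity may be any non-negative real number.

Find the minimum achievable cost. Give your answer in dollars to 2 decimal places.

$1.56

Set it up as a linear program. Let x1 = servings of sweet potato, x2 = servings of cottage cheese, x3 = servings of eggs, x4 = servings of broccoli, x5 = servings of almonds.
Minimize 0.37x1 + 0.67x2 + 0.4x3 + 0.54x4 + 0.43x5 with:
  5.1x1 + 3.8x4 + 3x5 ≥ 11.7   (fibre)
  11x1 + 2x2 + 1x3 + 1x4 + 1x5 ≤ 6   (sugar)
  x1, x2, x3, x4, x5 ≥ 0.
The optimal basis is {sweet potato, broccoli}; cottage cheese, eggs, almonds drop out. The fibre and sugar requirements are met with equality.
So sweet potato = 0.3025 servings, broccoli = 2.673 servings.
Objective = 0.37·0.3025 + 0.54·2.673 = 1.5553.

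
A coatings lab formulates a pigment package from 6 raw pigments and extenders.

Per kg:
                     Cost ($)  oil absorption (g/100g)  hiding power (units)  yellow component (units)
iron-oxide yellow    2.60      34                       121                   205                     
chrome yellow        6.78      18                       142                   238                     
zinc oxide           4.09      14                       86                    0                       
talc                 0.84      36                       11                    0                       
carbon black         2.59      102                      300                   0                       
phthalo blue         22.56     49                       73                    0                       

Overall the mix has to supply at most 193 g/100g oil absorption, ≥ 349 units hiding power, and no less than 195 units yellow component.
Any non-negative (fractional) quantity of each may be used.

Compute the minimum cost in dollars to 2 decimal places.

Set it up as a linear program. Let x1 = kg of iron-oxide yellow, x2 = kg of chrome yellow, x3 = kg of zinc oxide, x4 = kg of talc, x5 = kg of carbon black, x6 = kg of phthalo blue.
Minimize 2.6x1 + 6.78x2 + 4.09x3 + 0.84x4 + 2.59x5 + 22.56x6 subject to:
  34x1 + 18x2 + 14x3 + 36x4 + 102x5 + 49x6 ≤ 193   (oil absorption)
  121x1 + 142x2 + 86x3 + 11x4 + 300x5 + 73x6 ≥ 349   (hiding power)
  205x1 + 238x2 ≥ 195   (yellow component)
  x1, x2, x3, x4, x5, x6 ≥ 0.
The cheapest feasible vertex uses only iron-oxide yellow, carbon black; chrome yellow, zinc oxide, talc, phthalo blue are not used. Binding constraints: hiding power and yellow component.
Optimal quantities: iron-oxide yellow = 0.9512 kg, carbon black = 0.7797 kg.
Total cost: 2.6·0.9512 + 2.59·0.7797 = 4.4925.

$4.49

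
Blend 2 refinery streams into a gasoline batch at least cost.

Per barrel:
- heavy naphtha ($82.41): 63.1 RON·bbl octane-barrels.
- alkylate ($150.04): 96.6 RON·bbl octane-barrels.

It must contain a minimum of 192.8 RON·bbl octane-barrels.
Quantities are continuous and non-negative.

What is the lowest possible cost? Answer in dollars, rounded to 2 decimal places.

$251.80

Let x1 = barrels of heavy naphtha, x2 = barrels of alkylate.
Minimise 82.41x1 + 150.04x2 s.t.:
  63.1x1 + 96.6x2 ≥ 192.8   (octane-barrels)
  x1, x2 ≥ 0.
The optimal basis is {heavy naphtha}; alkylate drops out. The octane-barrels requirement is met with equality.
Solving gives x1 = 3.0555.
Cost = 82.41·3.0555 = 251.8038.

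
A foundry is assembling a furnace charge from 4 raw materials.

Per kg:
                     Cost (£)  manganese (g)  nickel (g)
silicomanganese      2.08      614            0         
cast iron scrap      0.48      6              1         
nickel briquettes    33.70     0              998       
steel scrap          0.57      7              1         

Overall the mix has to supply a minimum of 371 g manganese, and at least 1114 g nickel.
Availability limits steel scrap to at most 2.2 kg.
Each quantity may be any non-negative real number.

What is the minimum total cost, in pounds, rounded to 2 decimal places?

£38.87

Set it up as a linear program. Let x1 = kg of silicomanganese, x2 = kg of cast iron scrap, x3 = kg of nickel briquettes, x4 = kg of steel scrap.
min 2.08x1 + 0.48x2 + 33.7x3 + 0.57x4 subject to:
  614x1 + 6x2 + 7x4 ≥ 371   (manganese)
  1x2 + 998x3 + 1x4 ≥ 1114   (nickel)
  x4 ≤ 2.2
  x1, x2, x3, x4 ≥ 0.
The minimum-cost mix takes nothing from cast iron scrap, steel scrap — only silicomanganese, nickel briquettes. The manganese and nickel requirements are met with equality.
Solving gives x1 = 0.6042, x3 = 1.116.
Objective = 2.08·0.6042 + 33.7·1.116 = 38.8659.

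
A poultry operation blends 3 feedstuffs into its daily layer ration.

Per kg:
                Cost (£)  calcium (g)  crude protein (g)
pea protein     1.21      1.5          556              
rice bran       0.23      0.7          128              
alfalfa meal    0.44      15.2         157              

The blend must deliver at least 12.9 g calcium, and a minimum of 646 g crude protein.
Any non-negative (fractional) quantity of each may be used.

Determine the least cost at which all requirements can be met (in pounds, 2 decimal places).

£1.26

This is a linear program. Let x1 = kg of pea protein, x2 = kg of rice bran, x3 = kg of alfalfa meal.
Minimize 1.21x1 + 0.23x2 + 0.44x3 with:
  1.5x1 + 0.7x2 + 15.2x3 ≥ 12.9   (calcium)
  556x1 + 128x2 + 157x3 ≥ 646   (crude protein)
  x1, x2, x3 ≥ 0.
The minimum-cost mix takes nothing from pea protein — only rice bran, alfalfa meal. Binding constraints: calcium and crude protein.
That vertex is x2 = 4.246, x3 = 0.6532.
Cost = 0.23·4.246 + 0.44·0.6532 = 1.2640.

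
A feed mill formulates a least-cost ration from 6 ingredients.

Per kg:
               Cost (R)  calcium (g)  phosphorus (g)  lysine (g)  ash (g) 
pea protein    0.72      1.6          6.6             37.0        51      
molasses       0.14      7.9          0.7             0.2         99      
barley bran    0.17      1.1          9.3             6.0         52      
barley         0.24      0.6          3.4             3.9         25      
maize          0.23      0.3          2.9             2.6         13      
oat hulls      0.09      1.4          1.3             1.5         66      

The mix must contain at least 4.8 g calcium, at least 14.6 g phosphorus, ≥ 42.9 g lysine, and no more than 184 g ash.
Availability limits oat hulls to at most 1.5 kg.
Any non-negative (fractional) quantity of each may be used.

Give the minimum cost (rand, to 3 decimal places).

Let x1 = kg of pea protein, x2 = kg of molasses, x3 = kg of barley bran, x4 = kg of barley, x5 = kg of maize, x6 = kg of oat hulls.
Minimize 0.72x1 + 0.14x2 + 0.17x3 + 0.24x4 + 0.23x5 + 0.09x6 subject to:
  1.6x1 + 7.9x2 + 1.1x3 + 0.6x4 + 0.3x5 + 1.4x6 ≥ 4.8   (calcium)
  6.6x1 + 0.7x2 + 9.3x3 + 3.4x4 + 2.9x5 + 1.3x6 ≥ 14.6   (phosphorus)
  37x1 + 0.2x2 + 6x3 + 3.9x4 + 2.6x5 + 1.5x6 ≥ 42.9   (lysine)
  51x1 + 99x2 + 52x3 + 25x4 + 13x5 + 66x6 ≤ 184   (ash)
  x6 ≤ 1.5
  x1, x2, x3, x4, x5, x6 ≥ 0.
The minimum-cost mix takes nothing from barley, maize, oat hulls — only pea protein, molasses, barley bran. There the calcium, phosphorus, lysine constraints are tight.
Optimal quantities: pea protein = 1.0248 kg, molasses = 0.28571 kg, barley bran = 0.82114 kg.
Cost = 0.72·1.0248 + 0.14·0.28571 + 0.17·0.82114 = 0.91745.

R0.917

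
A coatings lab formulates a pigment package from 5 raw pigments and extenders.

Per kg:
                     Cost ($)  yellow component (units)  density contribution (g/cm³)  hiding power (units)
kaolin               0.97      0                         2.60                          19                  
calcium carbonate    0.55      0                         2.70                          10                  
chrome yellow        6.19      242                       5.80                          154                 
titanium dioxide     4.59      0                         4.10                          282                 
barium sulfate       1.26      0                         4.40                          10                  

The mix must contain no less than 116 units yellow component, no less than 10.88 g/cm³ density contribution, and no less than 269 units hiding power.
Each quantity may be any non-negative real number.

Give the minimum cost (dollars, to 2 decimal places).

$6.94

Set it up as a linear program. Let x1 = kg of kaolin, x2 = kg of calcium carbonate, x3 = kg of chrome yellow, x4 = kg of titanium dioxide, x5 = kg of barium sulfate.
min 0.97x1 + 0.55x2 + 6.19x3 + 4.59x4 + 1.26x5 s.t.:
  242x3 ≥ 116   (yellow component)
  2.6x1 + 2.7x2 + 5.8x3 + 4.1x4 + 4.4x5 ≥ 10.88   (density contribution)
  19x1 + 10x2 + 154x3 + 282x4 + 10x5 ≥ 269   (hiding power)
  x1, x2, x3, x4, x5 ≥ 0.
At the optimum only calcium carbonate, chrome yellow, titanium dioxide are positive (kaolin, barium sulfate = 0). The yellow component, density contribution, hiding power requirements are met with equality.
That vertex is x2 = 2.06, x3 = 0.4793, x4 = 0.6191.
Total cost: 0.55·2.06 + 6.19·0.4793 + 4.59·0.6191 = 6.9415.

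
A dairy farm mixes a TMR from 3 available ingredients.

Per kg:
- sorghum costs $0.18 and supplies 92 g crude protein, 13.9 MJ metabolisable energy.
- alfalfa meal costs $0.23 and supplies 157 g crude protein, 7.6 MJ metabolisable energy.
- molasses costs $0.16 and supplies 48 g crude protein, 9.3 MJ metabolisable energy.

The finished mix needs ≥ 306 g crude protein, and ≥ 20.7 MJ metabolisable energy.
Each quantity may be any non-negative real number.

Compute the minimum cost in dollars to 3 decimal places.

$0.476

This is a linear program. Let x1 = kg of sorghum, x2 = kg of alfalfa meal, x3 = kg of molasses.
Minimize 0.18x1 + 0.23x2 + 0.16x3 subject to:
  92x1 + 157x2 + 48x3 ≥ 306   (crude protein)
  13.9x1 + 7.6x2 + 9.3x3 ≥ 20.7   (metabolisable energy)
  x1, x2, x3 ≥ 0.
The optimal basis is {sorghum, alfalfa meal}; molasses drops out. Binding constraints: crude protein and metabolisable energy.
That vertex is x1 = 0.6232, x2 = 1.584.
Objective = 0.18·0.6232 + 0.23·1.584 = 0.476496.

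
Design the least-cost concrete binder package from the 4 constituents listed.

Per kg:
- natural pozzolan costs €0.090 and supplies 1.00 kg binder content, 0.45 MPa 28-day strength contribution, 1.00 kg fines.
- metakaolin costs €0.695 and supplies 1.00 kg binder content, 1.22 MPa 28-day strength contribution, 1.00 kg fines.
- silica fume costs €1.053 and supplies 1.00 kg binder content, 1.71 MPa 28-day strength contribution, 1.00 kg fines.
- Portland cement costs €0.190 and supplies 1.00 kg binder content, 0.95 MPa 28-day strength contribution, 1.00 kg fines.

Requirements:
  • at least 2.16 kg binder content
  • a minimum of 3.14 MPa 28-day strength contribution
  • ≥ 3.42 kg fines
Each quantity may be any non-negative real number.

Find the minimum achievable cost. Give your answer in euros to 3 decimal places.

Let x1 = kg of natural pozzolan, x2 = kg of metakaolin, x3 = kg of silica fume, x4 = kg of Portland cement.
Minimize 0.09x1 + 0.695x2 + 1.053x3 + 0.19x4 s.t.:
  1x1 + 1x2 + 1x3 + 1x4 ≥ 2.16   (binder content)
  0.45x1 + 1.22x2 + 1.71x3 + 0.95x4 ≥ 3.14   (28-day strength contribution)
  1x1 + 1x2 + 1x3 + 1x4 ≥ 3.42   (fines)
  x1, x2, x3, x4 ≥ 0.
The cheapest feasible vertex uses only natural pozzolan, Portland cement; metakaolin, silica fume are not used. The 28-day strength contribution and fines requirements are met with equality.
Solving gives x1 = 0.218, x4 = 3.202.
Hence cost = 0.09·0.218 + 0.19·3.202 = €0.62800.

€0.628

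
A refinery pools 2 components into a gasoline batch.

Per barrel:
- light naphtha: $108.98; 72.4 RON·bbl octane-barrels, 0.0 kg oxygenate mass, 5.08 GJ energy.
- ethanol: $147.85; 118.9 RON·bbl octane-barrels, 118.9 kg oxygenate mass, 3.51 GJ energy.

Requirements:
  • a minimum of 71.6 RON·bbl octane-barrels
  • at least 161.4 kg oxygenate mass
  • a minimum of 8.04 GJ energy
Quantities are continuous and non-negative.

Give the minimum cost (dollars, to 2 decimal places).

Set it up as a linear program. Let x1 = barrels of light naphtha, x2 = barrels of ethanol.
min 108.98x1 + 147.85x2 s.t.:
  72.4x1 + 118.9x2 ≥ 71.6   (octane-barrels)
  118.9x2 ≥ 161.4   (oxygenate mass)
  5.08x1 + 3.51x2 ≥ 8.04   (energy)
  x1, x2 ≥ 0.
Both inputs are positive at the optimum. There the oxygenate mass and energy constraints are tight.
Solving gives x1 = 0.64476, x2 = 1.3574.
Cost = 108.98·0.64476 + 147.85·1.3574 = 270.9575.

$270.96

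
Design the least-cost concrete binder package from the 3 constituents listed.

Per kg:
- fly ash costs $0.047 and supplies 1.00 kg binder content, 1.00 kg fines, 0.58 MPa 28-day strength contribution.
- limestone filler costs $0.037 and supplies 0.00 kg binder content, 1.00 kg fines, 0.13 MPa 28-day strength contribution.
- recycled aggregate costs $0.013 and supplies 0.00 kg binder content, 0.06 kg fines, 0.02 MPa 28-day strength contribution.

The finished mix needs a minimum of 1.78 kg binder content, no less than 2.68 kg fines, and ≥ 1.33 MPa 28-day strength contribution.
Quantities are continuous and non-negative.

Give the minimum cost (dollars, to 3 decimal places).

Let x1 = kg of fly ash, x2 = kg of limestone filler, x3 = kg of recycled aggregate.
Minimise 0.047x1 + 0.037x2 + 0.013x3 subject to:
  1x1 ≥ 1.78   (binder content)
  1x1 + 1x2 + 0.06x3 ≥ 2.68   (fines)
  0.58x1 + 0.13x2 + 0.02x3 ≥ 1.33   (28-day strength contribution)
  x1, x2, x3 ≥ 0.
The optimal basis is {fly ash, limestone filler}; recycled aggregate drops out. Binding constraints: fines and 28-day strength contribution.
That vertex is x1 = 2.181, x2 = 0.4987.
Total cost: 0.047·2.181 + 0.037·0.4987 = 0.12096.

$0.121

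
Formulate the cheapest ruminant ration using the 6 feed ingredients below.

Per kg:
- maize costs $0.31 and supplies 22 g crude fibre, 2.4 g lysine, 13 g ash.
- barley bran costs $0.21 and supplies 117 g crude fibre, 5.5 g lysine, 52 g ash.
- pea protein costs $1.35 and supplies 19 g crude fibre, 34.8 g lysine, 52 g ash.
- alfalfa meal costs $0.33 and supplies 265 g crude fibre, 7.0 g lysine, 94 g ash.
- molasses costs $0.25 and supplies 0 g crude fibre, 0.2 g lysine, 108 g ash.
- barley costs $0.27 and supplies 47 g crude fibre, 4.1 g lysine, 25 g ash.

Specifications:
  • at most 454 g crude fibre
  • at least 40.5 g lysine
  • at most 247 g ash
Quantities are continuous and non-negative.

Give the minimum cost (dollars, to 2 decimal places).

This is a linear program. Let x1 = kg of maize, x2 = kg of barley bran, x3 = kg of pea protein, x4 = kg of alfalfa meal, x5 = kg of molasses, x6 = kg of barley.
Minimise 0.31x1 + 0.21x2 + 1.35x3 + 0.33x4 + 0.25x5 + 0.27x6 subject to:
  22x1 + 117x2 + 19x3 + 265x4 + 47x6 ≤ 454   (crude fibre)
  2.4x1 + 5.5x2 + 34.8x3 + 7x4 + 0.2x5 + 4.1x6 ≥ 40.5   (lysine)
  13x1 + 52x2 + 52x3 + 94x4 + 108x5 + 25x6 ≤ 247   (ash)
  x1, x2, x3, x4, x5, x6 ≥ 0.
The minimum-cost mix takes nothing from maize, alfalfa meal, molasses, barley — only barley bran, pea protein. There the crude fibre and lysine constraints are tight.
Optimal quantities: barley bran = 3.789 kg, pea protein = 0.565 kg.
Cost = 0.21·3.789 + 1.35·0.565 = 1.5584.

$1.56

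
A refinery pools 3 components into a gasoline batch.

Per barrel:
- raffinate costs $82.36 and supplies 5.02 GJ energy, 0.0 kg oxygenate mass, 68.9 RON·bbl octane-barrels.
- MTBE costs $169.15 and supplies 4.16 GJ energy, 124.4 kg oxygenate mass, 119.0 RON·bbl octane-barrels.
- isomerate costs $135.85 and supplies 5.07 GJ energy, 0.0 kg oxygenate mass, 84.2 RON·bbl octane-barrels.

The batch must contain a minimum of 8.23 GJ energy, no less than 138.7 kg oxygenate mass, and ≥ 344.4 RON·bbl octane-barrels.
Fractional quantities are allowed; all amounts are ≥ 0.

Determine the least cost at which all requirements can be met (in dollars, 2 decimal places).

$441.68

Treat it as an LP. Let x1 = barrels of raffinate, x2 = barrels of MTBE, x3 = barrels of isomerate.
Minimise 82.36x1 + 169.15x2 + 135.85x3 s.t.:
  5.02x1 + 4.16x2 + 5.07x3 ≥ 8.23   (energy)
  124.4x2 ≥ 138.7   (oxygenate mass)
  68.9x1 + 119x2 + 84.2x3 ≥ 344.4   (octane-barrels)
  x1, x2, x3 ≥ 0.
The cheapest feasible vertex uses only raffinate, MTBE; isomerate is not used. There the oxygenate mass and octane-barrels constraints are tight.
That vertex is x1 = 3.07287, x2 = 1.11495.
Total cost: 82.36·3.07287 + 169.15·1.11495 = 441.6754.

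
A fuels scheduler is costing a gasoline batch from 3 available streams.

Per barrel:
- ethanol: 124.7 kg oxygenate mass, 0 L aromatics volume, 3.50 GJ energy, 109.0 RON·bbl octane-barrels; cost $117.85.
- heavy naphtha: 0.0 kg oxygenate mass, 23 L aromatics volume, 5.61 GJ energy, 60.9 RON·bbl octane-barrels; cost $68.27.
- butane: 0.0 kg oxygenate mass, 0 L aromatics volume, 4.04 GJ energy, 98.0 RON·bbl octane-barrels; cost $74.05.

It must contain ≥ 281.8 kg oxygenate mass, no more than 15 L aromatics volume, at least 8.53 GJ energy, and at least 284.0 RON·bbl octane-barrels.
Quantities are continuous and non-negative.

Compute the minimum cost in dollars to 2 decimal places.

$294.79

Let x1 = barrels of ethanol, x2 = barrels of heavy naphtha, x3 = barrels of butane.
Minimize 117.85x1 + 68.27x2 + 74.05x3 s.t.:
  124.7x1 ≥ 281.8   (oxygenate mass)
  23x2 ≤ 15   (aromatics volume)
  3.5x1 + 5.61x2 + 4.04x3 ≥ 8.53   (energy)
  109x1 + 60.9x2 + 98x3 ≥ 284   (octane-barrels)
  x1, x2, x3 ≥ 0.
The cheapest feasible vertex uses only ethanol, butane; heavy naphtha is not used. The oxygenate mass and octane-barrels requirements are met with equality.
Optimal quantities: ethanol = 2.2598 barrels, butane = 0.38448 barrels.
Hence cost = 117.85·2.2598 + 74.05·0.38448 = $294.7882.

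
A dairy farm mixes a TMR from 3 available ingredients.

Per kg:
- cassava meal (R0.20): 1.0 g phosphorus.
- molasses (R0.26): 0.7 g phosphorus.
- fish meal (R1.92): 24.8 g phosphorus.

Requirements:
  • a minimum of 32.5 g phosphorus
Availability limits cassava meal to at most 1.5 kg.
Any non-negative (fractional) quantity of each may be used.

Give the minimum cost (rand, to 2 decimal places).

R2.52

Set it up as a linear program. Let x1 = kg of cassava meal, x2 = kg of molasses, x3 = kg of fish meal.
Minimize 0.2x1 + 0.26x2 + 1.92x3 s.t.:
  1x1 + 0.7x2 + 24.8x3 ≥ 32.5   (phosphorus)
  x1 ≤ 1.5
  x1, x2, x3 ≥ 0.
At the optimum only fish meal is positive (cassava meal, molasses = 0). There the phosphorus constraint is tight.
So fish meal = 1.31 kg.
Hence cost = 1.92·1.31 = R2.5152.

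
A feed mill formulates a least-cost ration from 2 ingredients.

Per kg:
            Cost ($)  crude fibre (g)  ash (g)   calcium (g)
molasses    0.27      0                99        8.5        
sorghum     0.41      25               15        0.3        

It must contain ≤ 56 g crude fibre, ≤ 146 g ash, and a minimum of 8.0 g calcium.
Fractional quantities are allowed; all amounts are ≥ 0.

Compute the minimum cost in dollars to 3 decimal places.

$0.254

Set it up as a linear program. Let x1 = kg of molasses, x2 = kg of sorghum.
min 0.27x1 + 0.41x2 subject to:
  25x2 ≤ 56   (crude fibre)
  99x1 + 15x2 ≤ 146   (ash)
  8.5x1 + 0.3x2 ≥ 8   (calcium)
  x1, x2 ≥ 0.
The minimum-cost mix takes nothing from sorghum — only molasses. There the calcium constraint is tight.
So molasses = 0.9412 kg.
Hence cost = 0.27·0.9412 = $0.25412.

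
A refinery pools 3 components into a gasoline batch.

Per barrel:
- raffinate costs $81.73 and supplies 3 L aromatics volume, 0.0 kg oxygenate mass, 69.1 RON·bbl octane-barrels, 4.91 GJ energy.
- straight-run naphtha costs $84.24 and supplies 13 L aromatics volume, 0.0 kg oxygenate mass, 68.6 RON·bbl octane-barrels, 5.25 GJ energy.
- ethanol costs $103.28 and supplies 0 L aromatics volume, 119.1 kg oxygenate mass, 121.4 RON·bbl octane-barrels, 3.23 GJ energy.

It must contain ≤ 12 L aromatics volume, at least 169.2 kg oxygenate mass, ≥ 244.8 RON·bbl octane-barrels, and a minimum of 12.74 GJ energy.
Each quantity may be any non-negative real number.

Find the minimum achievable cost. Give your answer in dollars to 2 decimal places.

$280.15

Set it up as a linear program. Let x1 = barrels of raffinate, x2 = barrels of straight-run naphtha, x3 = barrels of ethanol.
Minimize 81.73x1 + 84.24x2 + 103.28x3 s.t.:
  3x1 + 13x2 ≤ 12   (aromatics volume)
  119.1x3 ≥ 169.2   (oxygenate mass)
  69.1x1 + 68.6x2 + 121.4x3 ≥ 244.8   (octane-barrels)
  4.91x1 + 5.25x2 + 3.23x3 ≥ 12.74   (energy)
  x1, x2, x3 ≥ 0.
The optimal mix uses every input. Binding constraints: aromatics volume, oxygenate mass, energy.
Solving gives x1 = 0.89365, x2 = 0.71685, x3 = 1.42065.
Objective = 81.73·0.89365 + 84.24·0.71685 + 103.28·1.42065 = 280.1502.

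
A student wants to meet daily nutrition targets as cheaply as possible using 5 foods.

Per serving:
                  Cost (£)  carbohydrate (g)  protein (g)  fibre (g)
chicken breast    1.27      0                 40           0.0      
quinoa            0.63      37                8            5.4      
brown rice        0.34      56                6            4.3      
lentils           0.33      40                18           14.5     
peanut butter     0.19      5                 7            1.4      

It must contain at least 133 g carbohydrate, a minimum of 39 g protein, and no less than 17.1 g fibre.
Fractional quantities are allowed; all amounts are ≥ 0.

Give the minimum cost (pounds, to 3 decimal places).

This is a linear program. Let x1 = servings of chicken breast, x2 = servings of quinoa, x3 = servings of brown rice, x4 = servings of lentils, x5 = servings of peanut butter.
Minimize 1.27x1 + 0.63x2 + 0.34x3 + 0.33x4 + 0.19x5 s.t.:
  37x2 + 56x3 + 40x4 + 5x5 ≥ 133   (carbohydrate)
  40x1 + 8x2 + 6x3 + 18x4 + 7x5 ≥ 39   (protein)
  5.4x2 + 4.3x3 + 14.5x4 + 1.4x5 ≥ 17.1   (fibre)
  x1, x2, x3, x4, x5 ≥ 0.
The optimal basis is {brown rice, lentils}; chicken breast, quinoa, peanut butter drop out. The carbohydrate and protein requirements are met with equality.
That vertex is x3 = 1.086, x4 = 1.805.
Objective = 0.34·1.086 + 0.33·1.805 = 0.96489.

£0.965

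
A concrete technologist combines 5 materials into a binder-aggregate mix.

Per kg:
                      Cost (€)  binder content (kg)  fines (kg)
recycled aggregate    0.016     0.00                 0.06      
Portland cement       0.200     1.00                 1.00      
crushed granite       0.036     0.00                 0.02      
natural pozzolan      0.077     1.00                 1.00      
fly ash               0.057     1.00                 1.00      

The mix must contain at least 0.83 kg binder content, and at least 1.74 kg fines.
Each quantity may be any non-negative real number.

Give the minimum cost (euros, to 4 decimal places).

€0.0992

This is a linear program. Let x1 = kg of recycled aggregate, x2 = kg of Portland cement, x3 = kg of crushed granite, x4 = kg of natural pozzolan, x5 = kg of fly ash.
min 0.016x1 + 0.2x2 + 0.036x3 + 0.077x4 + 0.057x5 s.t.:
  1x2 + 1x4 + 1x5 ≥ 0.83   (binder content)
  0.06x1 + 1x2 + 0.02x3 + 1x4 + 1x5 ≥ 1.74   (fines)
  x1, x2, x3, x4, x5 ≥ 0.
The minimum-cost mix takes nothing from recycled aggregate, Portland cement, crushed granite, natural pozzolan — only fly ash. The fines requirement is met with equality.
That vertex is x5 = 1.74.
Total cost: 0.057·1.74 = 0.099180.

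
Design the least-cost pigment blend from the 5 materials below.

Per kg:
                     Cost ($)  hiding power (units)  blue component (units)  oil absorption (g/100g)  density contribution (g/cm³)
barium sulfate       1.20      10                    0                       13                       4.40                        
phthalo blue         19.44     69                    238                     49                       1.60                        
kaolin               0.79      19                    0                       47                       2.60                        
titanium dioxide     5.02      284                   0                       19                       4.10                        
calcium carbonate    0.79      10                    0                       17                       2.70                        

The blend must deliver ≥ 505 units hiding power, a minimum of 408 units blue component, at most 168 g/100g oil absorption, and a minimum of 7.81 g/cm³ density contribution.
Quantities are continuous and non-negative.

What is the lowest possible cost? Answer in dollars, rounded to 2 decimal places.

$40.16

Set it up as a linear program. Let x1 = kg of barium sulfate, x2 = kg of phthalo blue, x3 = kg of kaolin, x4 = kg of titanium dioxide, x5 = kg of calcium carbonate.
Minimize 1.2x1 + 19.44x2 + 0.79x3 + 5.02x4 + 0.79x5 subject to:
  10x1 + 69x2 + 19x3 + 284x4 + 10x5 ≥ 505   (hiding power)
  238x2 ≥ 408   (blue component)
  13x1 + 49x2 + 47x3 + 19x4 + 17x5 ≤ 168   (oil absorption)
  4.4x1 + 1.6x2 + 2.6x3 + 4.1x4 + 2.7x5 ≥ 7.81   (density contribution)
  x1, x2, x3, x4, x5 ≥ 0.
At the optimum only phthalo blue, titanium dioxide are positive (barium sulfate, kaolin, calcium carbonate = 0). There the hiding power and blue component constraints are tight.
Optimal quantities: phthalo blue = 1.714 kg, titanium dioxide = 1.362 kg.
Hence cost = 19.44·1.714 + 5.02·1.362 = $40.1574.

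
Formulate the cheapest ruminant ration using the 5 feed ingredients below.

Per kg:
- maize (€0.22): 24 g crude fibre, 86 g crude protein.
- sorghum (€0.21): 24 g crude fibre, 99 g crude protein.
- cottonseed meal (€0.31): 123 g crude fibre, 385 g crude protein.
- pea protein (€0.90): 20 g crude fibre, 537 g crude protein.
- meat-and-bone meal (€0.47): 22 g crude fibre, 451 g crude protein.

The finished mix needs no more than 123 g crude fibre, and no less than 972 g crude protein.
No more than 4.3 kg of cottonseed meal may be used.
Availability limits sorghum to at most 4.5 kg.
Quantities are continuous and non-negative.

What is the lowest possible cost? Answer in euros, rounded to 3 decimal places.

This is a linear program. Let x1 = kg of maize, x2 = kg of sorghum, x3 = kg of cottonseed meal, x4 = kg of pea protein, x5 = kg of meat-and-bone meal.
min 0.22x1 + 0.21x2 + 0.31x3 + 0.9x4 + 0.47x5 subject to:
  24x1 + 24x2 + 123x3 + 20x4 + 22x5 ≤ 123   (crude fibre)
  86x1 + 99x2 + 385x3 + 537x4 + 451x5 ≥ 972   (crude protein)
  x3 ≤ 4.3
  x2 ≤ 4.5
  x1, x2, x3, x4, x5 ≥ 0.
The minimum-cost mix takes nothing from maize, sorghum, pea protein — only cottonseed meal, meat-and-bone meal. Binding constraints: crude fibre and crude protein.
That vertex is x3 = 0.7253, x5 = 1.536.
Hence cost = 0.31·0.7253 + 0.47·1.536 = €0.94676.

€0.947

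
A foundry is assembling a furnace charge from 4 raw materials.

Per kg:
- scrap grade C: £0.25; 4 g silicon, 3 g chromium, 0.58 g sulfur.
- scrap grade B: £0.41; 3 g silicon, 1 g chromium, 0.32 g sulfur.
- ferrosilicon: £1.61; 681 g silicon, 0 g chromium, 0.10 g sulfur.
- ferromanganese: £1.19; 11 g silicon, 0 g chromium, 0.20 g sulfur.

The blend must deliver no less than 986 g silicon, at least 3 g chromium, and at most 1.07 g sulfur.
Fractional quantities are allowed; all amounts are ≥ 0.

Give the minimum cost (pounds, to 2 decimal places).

Treat it as an LP. Let x1 = kg of scrap grade C, x2 = kg of scrap grade B, x3 = kg of ferrosilicon, x4 = kg of ferromanganese.
Minimise 0.25x1 + 0.41x2 + 1.61x3 + 1.19x4 subject to:
  4x1 + 3x2 + 681x3 + 11x4 ≥ 986   (silicon)
  3x1 + 1x2 ≥ 3   (chromium)
  0.58x1 + 0.32x2 + 0.1x3 + 0.2x4 ≤ 1.07   (sulfur)
  x1, x2, x3, x4 ≥ 0.
The optimal basis is {scrap grade C, ferrosilicon}; scrap grade B, ferromanganese drop out. There the silicon and chromium constraints are tight.
So scrap grade C = 1 kg, ferrosilicon = 1.442 kg.
Hence cost = 0.25·1 + 1.61·1.442 = £2.5716.

£2.57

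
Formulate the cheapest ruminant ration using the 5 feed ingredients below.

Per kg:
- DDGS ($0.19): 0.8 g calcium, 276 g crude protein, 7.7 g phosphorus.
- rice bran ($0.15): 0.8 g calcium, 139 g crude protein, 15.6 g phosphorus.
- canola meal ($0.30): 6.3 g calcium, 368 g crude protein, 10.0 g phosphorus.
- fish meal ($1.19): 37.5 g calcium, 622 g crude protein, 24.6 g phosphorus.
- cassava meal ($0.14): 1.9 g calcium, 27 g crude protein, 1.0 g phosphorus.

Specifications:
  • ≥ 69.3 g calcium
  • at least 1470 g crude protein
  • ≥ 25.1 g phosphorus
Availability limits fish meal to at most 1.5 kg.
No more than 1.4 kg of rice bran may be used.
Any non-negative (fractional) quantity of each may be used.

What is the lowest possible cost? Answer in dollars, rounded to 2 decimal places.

$2.41

Let x1 = kg of DDGS, x2 = kg of rice bran, x3 = kg of canola meal, x4 = kg of fish meal, x5 = kg of cassava meal.
Minimise 0.19x1 + 0.15x2 + 0.3x3 + 1.19x4 + 0.14x5 with:
  0.8x1 + 0.8x2 + 6.3x3 + 37.5x4 + 1.9x5 ≥ 69.3   (calcium)
  276x1 + 139x2 + 368x3 + 622x4 + 27x5 ≥ 1470   (crude protein)
  7.7x1 + 15.6x2 + 10x3 + 24.6x4 + 1x5 ≥ 25.1   (phosphorus)
  x4 ≤ 1.5
  x2 ≤ 1.4
  x1, x2, x3, x4, x5 ≥ 0.
The optimal basis is {canola meal, fish meal}; DDGS, rice bran, cassava meal drop out. There the calcium and the fish meal cap constraints are tight.
That vertex is x3 = 2.071, x4 = 1.5.
Cost = 0.3·2.071 + 1.19·1.5 = 2.4063.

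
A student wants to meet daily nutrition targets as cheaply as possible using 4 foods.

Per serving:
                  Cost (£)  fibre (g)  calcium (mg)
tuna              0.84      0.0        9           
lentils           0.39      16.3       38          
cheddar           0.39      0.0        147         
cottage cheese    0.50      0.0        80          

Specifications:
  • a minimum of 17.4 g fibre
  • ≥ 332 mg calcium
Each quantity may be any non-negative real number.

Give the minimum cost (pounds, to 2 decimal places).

£1.19

Set it up as a linear program. Let x1 = servings of tuna, x2 = servings of lentils, x3 = servings of cheddar, x4 = servings of cottage cheese.
Minimize 0.84x1 + 0.39x2 + 0.39x3 + 0.5x4 subject to:
  16.3x2 ≥ 17.4   (fibre)
  9x1 + 38x2 + 147x3 + 80x4 ≥ 332   (calcium)
  x1, x2, x3, x4 ≥ 0.
The minimum-cost mix takes nothing from tuna, cottage cheese — only lentils, cheddar. The fibre and calcium requirements are met with equality.
Optimal quantities: lentils = 1.067 servings, cheddar = 1.983 servings.
Total cost: 0.39·1.067 + 0.39·1.983 = 1.1895.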